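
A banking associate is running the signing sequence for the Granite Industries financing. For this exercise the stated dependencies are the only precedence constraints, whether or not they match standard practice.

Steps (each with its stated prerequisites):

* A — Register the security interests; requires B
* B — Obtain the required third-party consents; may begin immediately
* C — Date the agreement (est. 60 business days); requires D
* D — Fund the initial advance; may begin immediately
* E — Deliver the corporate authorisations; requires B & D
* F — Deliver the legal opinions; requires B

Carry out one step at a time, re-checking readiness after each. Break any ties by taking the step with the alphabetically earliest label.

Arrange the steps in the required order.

Nothing is required for B and D. B has the earlier label → B first.
Now A, D and F have their prerequisites met. A has the earlier label, so A next.
Ready: D and F. D has the earlier label → D.
Ready: C, E and F. C has the earlier label → C.
Now E and F have their prerequisites met. E has the earlier label, so E next.
Next only F has its prerequisites met → F.

B A D C E F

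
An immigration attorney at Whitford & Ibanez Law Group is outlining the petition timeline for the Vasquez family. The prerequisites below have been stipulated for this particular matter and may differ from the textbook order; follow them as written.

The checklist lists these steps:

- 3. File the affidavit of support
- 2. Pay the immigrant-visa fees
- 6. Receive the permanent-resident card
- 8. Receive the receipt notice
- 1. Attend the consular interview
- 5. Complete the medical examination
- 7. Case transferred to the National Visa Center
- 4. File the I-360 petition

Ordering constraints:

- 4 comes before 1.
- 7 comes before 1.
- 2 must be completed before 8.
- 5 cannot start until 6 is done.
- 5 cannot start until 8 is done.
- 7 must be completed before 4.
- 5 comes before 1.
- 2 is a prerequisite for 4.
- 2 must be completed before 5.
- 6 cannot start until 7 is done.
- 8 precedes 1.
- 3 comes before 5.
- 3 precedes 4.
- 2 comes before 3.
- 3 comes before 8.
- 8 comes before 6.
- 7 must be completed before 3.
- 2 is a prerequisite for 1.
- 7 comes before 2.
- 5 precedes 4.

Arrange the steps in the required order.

7 has no prerequisites → 7 first.
2 needed 7, now all done → 2.
Next only 3 has its prerequisites met → 3.
8 needed 3 and 2, now all done → 8.
6 needed 8 and 7, now all done → 6.
That leaves 5 as the only ready step → 5.
That leaves 4 as the only ready step → 4.
1 needed 2, 8, 5, 7 and 4, now all done → 1.

7, 2, 3, 8, 6, 5, 4, 1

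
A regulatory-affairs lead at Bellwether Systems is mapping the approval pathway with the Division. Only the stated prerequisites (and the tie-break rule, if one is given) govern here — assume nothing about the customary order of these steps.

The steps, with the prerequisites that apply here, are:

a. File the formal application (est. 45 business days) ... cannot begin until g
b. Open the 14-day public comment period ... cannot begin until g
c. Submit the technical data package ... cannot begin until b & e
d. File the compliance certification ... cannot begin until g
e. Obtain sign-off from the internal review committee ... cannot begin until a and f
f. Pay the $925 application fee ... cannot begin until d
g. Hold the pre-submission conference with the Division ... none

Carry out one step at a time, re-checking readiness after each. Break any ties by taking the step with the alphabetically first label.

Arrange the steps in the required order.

g, a, b, d, f, e, c

g has no prerequisites → g first.
Ready: a, b and d. a has the earlier label → a.
b and d are both available; b has the earlier label → b.
d needed g, now all done → d.
f is the only step now ready → f.
That leaves e as the only ready step → e.
c is the only step now ready → c.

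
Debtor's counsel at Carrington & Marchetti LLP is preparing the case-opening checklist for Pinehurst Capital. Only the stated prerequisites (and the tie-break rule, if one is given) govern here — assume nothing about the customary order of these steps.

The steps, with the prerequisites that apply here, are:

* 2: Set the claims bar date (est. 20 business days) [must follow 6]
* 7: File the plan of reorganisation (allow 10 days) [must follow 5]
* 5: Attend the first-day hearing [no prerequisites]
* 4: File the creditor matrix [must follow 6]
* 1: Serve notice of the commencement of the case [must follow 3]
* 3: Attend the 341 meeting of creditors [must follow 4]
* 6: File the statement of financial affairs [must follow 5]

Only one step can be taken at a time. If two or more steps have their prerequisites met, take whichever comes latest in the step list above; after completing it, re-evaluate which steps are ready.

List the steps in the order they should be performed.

5 is the only step with nothing outstanding, so it goes first.
6 and 7 are both available; 6 is listed later → 6.
4 and 2 now also ready, so the ready set is {4, 7, 2}; 4 is listed later → 4.
3 now also ready, so the ready set is {3, 7, 2}; 3 is listed later → 3.
1 now also ready, so the ready set is {1, 7, 2}; 1 is listed later → 1.
7 and 2 are both available; 7 is listed later → 7.
2 is the only step now ready → 2.

5, 6, 4, 3, 1, 7, 2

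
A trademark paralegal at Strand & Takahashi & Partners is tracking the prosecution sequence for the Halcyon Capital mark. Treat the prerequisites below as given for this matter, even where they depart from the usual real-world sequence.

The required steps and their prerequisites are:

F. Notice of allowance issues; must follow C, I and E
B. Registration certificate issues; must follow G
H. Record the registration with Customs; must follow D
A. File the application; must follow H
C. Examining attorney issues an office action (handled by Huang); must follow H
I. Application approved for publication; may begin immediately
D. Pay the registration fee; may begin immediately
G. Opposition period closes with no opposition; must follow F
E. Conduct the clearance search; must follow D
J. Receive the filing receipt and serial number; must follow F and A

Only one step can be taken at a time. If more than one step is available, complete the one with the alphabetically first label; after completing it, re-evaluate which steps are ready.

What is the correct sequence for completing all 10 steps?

Nothing is required for D and I. D has the earlier label → D first.
E and H now also ready, so the ready set is {E, H, I}; E has the earlier label → E.
Ready: H and I. H has the earlier label → H.
Ready: A, C and I. A has the earlier label → A.
Now C and I have their prerequisites met. C has the earlier label, so C next.
I is the only step now ready → I.
F needed C, E and I, now all done → F.
Now G and J have their prerequisites met. G has the earlier label, so G next.
B now also ready, so the ready set is {B, J}; B has the earlier label → B.
J needed A and F, now all done → J.

D → E → H → A → C → I → F → G → B → J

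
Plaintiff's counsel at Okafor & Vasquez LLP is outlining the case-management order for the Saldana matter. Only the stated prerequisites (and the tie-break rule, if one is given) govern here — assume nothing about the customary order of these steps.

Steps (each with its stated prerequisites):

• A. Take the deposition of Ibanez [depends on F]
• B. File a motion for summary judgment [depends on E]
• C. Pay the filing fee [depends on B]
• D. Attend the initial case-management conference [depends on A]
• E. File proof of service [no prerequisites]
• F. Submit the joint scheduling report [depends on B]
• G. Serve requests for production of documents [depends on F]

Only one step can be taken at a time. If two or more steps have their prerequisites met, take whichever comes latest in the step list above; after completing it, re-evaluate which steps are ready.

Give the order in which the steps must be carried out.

E → B → F → G → C → A → D

Only E has no prerequisites, so it is first.
B needed E, now all done → B.
F and C are both available; F is listed later → F.
Now G, C and A have their prerequisites met. G is listed later, so G next.
C and A are both available; C is listed later → C.
That leaves A as the only ready step → A.
D needed A, now all done → D.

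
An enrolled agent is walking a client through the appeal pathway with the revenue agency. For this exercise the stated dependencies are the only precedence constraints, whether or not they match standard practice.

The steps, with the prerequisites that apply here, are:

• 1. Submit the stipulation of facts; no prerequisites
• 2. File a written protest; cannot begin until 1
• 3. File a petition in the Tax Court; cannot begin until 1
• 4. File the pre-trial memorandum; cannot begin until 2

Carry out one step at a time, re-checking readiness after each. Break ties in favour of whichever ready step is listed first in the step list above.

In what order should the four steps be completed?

1 has no prerequisites → 1 first.
Ready: 2 and 3. 2 is listed earlier → 2.
Now 3 and 4 have their prerequisites met. 3 is listed earlier, so 3 next.
4 needed 2, now all done → 4.

1, 2, 3, 4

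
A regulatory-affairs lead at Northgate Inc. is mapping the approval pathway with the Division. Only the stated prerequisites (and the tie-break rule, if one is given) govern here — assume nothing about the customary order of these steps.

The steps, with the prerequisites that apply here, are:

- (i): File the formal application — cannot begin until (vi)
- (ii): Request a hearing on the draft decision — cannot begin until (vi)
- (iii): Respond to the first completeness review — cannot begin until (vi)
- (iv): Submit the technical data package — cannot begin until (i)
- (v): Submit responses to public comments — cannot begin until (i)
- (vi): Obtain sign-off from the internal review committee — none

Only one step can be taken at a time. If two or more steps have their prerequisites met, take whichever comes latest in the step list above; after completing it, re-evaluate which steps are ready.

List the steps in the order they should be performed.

(vi), (iii), (ii), (i), (v), (iv)

(vi) is the only step with nothing outstanding, so it goes first.
(iii), (ii) and (i) are all available; (iii) is listed later → (iii).
(ii) and (i) are both available; (ii) is listed later → (ii).
Next only (i) has its prerequisites met → (i).
(v) and (iv) are both available; (v) is listed later → (v).
(iv) needed (i), now all done → (iv).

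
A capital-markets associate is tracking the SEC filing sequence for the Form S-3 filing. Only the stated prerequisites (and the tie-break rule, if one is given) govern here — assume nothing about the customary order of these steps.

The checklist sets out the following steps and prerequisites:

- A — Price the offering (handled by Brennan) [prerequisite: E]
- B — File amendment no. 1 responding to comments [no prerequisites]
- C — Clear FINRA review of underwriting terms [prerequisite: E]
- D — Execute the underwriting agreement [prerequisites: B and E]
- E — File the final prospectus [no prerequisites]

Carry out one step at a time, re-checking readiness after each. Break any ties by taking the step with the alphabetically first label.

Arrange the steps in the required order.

B and E have no prerequisites; B has the earlier label, so B is first.
E is the only step now ready → E.
Ready: A, C and D. A has the earlier label → A.
Ready: C and D. C has the earlier label → C.
That leaves D as the only ready step → D.

B E A C D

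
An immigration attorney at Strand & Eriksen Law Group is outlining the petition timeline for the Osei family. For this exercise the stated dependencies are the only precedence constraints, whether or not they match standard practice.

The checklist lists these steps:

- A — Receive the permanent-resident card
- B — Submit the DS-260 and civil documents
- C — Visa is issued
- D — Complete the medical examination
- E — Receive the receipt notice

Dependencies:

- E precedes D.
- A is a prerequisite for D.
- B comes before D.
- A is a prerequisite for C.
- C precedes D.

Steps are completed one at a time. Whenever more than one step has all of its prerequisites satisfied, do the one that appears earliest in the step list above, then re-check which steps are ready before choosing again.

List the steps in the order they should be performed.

A B C E D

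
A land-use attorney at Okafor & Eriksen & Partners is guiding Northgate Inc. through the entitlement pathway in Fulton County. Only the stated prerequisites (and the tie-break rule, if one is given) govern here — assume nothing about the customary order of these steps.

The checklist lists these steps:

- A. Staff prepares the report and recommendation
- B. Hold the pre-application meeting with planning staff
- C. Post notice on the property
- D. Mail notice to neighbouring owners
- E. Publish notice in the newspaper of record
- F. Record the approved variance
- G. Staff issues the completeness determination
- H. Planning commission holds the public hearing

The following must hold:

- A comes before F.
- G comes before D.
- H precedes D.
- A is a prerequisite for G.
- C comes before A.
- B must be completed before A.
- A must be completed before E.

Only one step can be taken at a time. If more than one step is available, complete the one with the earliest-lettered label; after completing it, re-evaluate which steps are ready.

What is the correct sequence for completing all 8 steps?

Nothing is required for B, C and H. B has the earlier label → B first.
C and H are both available; C has the earlier label → C.
A now also ready, so the ready set is {A, H}; A has the earlier label → A.
E, F and G now also ready, so the ready set is {E, F, G, H}; E has the earlier label → E.
F, G and H are all available; F has the earlier label → F.
Now G and H have their prerequisites met. G has the earlier label, so G next.
H is the only step now ready → H.
D is the only step now ready → D.

B, C, A, E, F, G, H, D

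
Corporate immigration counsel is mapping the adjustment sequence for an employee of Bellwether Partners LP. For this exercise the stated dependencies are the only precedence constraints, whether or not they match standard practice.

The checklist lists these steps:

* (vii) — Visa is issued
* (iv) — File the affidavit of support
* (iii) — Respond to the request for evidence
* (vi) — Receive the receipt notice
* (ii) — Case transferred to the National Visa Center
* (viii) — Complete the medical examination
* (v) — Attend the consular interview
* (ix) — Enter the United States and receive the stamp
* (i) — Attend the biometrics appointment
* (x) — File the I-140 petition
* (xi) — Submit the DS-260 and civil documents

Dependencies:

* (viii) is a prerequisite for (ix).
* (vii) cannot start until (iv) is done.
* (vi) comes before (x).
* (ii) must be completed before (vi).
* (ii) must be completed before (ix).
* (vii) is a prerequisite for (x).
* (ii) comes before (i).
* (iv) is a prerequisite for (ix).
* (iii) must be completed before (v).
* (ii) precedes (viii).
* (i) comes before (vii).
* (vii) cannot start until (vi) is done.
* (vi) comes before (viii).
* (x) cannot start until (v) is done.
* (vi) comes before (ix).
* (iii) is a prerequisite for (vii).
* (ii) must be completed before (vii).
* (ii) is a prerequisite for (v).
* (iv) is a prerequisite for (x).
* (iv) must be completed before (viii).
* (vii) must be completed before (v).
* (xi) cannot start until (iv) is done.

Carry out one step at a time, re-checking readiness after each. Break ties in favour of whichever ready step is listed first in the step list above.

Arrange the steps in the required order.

Nothing is required for (iv), (iii) and (ii). (iv) is listed earlier → (iv) first.
Now (iii), (ii) and (xi) have their prerequisites met. (iii) is listed earlier, so (iii) next.
Now (ii) and (xi) have their prerequisites met. (ii) is listed earlier, so (ii) next.
(vi) and (i) now also ready, so the ready set is {(vi), (i), (xi)}; (vi) is listed earlier → (vi).
(viii) now also ready, so the ready set is {(viii), (i), (xi)}; (viii) is listed earlier → (viii).
Ready: (ix), (i) and (xi). (ix) is listed earlier → (ix).
Now (i) and (xi) have their prerequisites met. (i) is listed earlier, so (i) next.
(vii) now also ready, so the ready set is {(vii), (xi)}; (vii) is listed earlier → (vii).
(v) and (xi) are both available; (v) is listed earlier → (v).
(x) and (xi) are both available; (x) is listed earlier → (x).
(xi) needed (iv), now all done → (xi).

(iv), (iii), (ii), (vi), (viii), (ix), (i), (vii), (v), (x), (xi)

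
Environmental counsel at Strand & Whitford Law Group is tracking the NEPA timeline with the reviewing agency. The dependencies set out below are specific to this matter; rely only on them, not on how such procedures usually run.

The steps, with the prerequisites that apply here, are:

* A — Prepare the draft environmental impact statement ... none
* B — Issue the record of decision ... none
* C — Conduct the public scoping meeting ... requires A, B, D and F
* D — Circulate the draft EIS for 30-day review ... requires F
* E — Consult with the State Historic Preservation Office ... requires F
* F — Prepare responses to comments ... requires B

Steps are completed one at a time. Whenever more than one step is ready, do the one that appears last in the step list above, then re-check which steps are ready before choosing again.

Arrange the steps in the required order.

B and A have no prerequisites; B is listed later, so B is first.
F now also ready, so the ready set is {F, A}; F is listed later → F.
E and D now also ready, so the ready set is {E, D, A}; E is listed later → E.
Now D and A have their prerequisites met. D is listed later, so D next.
A is the only step now ready → A.
C needed F, D, B and A, now all done → C.

B → F → E → D → A → C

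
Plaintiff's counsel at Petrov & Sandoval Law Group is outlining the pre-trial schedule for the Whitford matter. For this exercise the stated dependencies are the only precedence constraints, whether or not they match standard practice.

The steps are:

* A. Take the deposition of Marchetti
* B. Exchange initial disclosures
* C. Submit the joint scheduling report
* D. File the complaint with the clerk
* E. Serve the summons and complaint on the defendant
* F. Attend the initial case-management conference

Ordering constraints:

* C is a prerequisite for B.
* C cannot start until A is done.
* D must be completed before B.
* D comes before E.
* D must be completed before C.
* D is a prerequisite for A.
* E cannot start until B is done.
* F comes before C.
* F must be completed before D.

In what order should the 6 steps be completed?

Only F has no prerequisites, so it is first.
Next only D has its prerequisites met → D.
That leaves A as the only ready step → A.
C needed A, D and F, now all done → C.
B needed C and D, now all done → B.
Next only E has its prerequisites met → E.

F D A C B E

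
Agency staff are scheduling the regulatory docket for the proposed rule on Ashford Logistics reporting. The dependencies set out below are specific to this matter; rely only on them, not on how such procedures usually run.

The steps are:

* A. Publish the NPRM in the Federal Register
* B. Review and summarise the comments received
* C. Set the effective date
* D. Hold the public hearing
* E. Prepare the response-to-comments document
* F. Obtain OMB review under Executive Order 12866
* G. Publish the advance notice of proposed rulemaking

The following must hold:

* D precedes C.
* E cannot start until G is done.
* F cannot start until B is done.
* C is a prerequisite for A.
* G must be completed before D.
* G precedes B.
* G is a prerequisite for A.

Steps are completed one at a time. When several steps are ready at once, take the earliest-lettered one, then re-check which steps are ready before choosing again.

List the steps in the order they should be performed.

G, B, D, C, A, E, F

G is the only step with nothing outstanding, so it goes first.
Now B, D and E have their prerequisites met. B has the earlier label, so B next.
Ready: D, E and F. D has the earlier label → D.
Now C, E and F have their prerequisites met. C has the earlier label, so C next.
A now also ready, so the ready set is {A, E, F}; A has the earlier label → A.
Ready: E and F. E has the earlier label → E.
That leaves F as the only ready step → F.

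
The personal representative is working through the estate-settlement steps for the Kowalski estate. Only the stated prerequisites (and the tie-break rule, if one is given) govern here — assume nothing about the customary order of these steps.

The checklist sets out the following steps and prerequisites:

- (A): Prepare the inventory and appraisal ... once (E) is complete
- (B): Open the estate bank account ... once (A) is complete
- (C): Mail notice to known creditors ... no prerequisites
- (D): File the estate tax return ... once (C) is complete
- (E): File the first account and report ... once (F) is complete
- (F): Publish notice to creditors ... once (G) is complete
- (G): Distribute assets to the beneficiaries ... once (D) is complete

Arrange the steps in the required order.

(C) → (D) → (G) → (F) → (E) → (A) → (B)

(C) is the only step with nothing outstanding, so it goes first.
Next only (D) has its prerequisites met → (D).
(G) needed (D), now all done → (G).
That leaves (F) as the only ready step → (F).
That leaves (E) as the only ready step → (E).
(A) is the only step now ready → (A).
(B) needed (A), now all done → (B).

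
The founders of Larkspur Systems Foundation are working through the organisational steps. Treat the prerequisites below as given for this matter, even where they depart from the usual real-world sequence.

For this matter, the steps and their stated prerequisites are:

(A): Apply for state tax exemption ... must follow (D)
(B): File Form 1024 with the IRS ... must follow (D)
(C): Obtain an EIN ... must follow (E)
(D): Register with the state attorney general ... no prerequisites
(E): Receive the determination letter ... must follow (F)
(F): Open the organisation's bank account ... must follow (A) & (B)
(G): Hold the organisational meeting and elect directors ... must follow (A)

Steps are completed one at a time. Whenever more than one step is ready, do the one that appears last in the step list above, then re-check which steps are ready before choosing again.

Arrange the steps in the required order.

(D) (B) (A) (G) (F) (E) (C)

Only (D) has no prerequisites, so it is first.
(B) and (A) are both available; (B) is listed later → (B).
Next only (A) has its prerequisites met → (A).
(G) and (F) are both available; (G) is listed later → (G).
Next only (F) has its prerequisites met → (F).
(E) is the only step now ready → (E).
(C) is the only step now ready → (C).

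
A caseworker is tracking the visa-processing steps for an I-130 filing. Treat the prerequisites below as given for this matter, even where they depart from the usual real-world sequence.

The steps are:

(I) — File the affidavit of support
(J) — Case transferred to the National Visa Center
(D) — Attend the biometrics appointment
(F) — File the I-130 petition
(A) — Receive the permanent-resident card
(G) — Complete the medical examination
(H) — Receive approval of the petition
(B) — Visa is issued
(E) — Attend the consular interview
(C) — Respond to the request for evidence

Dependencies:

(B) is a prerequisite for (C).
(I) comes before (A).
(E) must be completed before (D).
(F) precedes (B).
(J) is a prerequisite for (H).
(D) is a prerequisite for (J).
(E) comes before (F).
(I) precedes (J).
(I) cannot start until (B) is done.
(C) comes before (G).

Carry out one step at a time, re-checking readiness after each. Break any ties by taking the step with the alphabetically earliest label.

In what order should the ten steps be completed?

(E) → (D) → (F) → (B) → (C) → (G) → (I) → (A) → (J) → (H)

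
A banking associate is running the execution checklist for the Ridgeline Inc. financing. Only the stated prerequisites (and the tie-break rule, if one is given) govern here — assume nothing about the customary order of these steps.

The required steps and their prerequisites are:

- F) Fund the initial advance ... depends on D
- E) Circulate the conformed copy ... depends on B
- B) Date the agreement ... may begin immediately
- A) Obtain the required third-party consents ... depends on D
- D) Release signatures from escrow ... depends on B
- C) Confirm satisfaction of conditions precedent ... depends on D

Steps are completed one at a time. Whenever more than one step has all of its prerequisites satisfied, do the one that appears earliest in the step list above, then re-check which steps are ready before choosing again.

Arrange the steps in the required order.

B → E → D → F → A → C

B has no prerequisites → B first.
Ready: E and D. E is listed earlier → E.
Next only D has its prerequisites met → D.
Now F, A and C have their prerequisites met. F is listed earlier, so F next.
A and C are both available; A is listed earlier → A.
Next only C has its prerequisites met → C.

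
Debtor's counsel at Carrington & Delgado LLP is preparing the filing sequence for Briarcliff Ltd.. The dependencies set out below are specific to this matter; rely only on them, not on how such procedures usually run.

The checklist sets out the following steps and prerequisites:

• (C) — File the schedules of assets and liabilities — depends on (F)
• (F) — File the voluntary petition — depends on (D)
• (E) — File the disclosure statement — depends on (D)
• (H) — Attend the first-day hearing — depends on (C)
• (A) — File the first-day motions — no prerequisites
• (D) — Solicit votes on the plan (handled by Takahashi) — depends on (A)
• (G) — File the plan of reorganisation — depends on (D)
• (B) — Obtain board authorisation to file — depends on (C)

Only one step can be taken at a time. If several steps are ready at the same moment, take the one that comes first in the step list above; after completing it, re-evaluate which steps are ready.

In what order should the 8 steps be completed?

Only (A) has no prerequisites, so it is first.
(D) needed (A), now all done → (D).
(F), (E) and (G) are all available; (F) is listed earlier → (F).
Now (C), (E) and (G) have their prerequisites met. (C) is listed earlier, so (C) next.
Ready: (E), (H), (G) and (B). (E) is listed earlier → (E).
Now (H), (G) and (B) have their prerequisites met. (H) is listed earlier, so (H) next.
Ready: (G) and (B). (G) is listed earlier → (G).
(B) is the only step now ready → (B).

(A) → (D) → (F) → (C) → (E) → (H) → (G) → (B)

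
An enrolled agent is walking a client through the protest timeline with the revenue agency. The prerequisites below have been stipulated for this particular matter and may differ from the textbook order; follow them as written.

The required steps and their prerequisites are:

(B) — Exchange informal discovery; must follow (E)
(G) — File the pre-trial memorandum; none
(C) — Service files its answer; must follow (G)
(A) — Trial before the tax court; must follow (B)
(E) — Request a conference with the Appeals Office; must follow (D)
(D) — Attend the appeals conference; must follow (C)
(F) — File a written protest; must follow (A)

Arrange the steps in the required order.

(G), (C), (D), (E), (B), (A), (F)

(G) is the only step with nothing outstanding, so it goes first.
(C) needed (G), now all done → (C).
That leaves (D) as the only ready step → (D).
(E) needed (D), now all done → (E).
Next only (B) has its prerequisites met → (B).
(A) needed (B), now all done → (A).
(F) needed (A), now all done → (F).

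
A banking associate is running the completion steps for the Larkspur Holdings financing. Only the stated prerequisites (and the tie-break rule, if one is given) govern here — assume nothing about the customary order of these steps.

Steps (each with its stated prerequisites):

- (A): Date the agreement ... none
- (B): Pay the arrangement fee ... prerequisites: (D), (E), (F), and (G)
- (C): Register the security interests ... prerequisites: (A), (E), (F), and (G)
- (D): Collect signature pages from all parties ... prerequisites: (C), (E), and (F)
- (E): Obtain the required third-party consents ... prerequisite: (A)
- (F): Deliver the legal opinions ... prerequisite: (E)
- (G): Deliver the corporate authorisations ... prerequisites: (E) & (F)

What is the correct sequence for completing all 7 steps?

(A) is the only step with nothing outstanding, so it goes first.
(E) is the only step now ready → (E).
(F) needed (E), now all done → (F).
Next only (G) has its prerequisites met → (G).
That leaves (C) as the only ready step → (C).
(D) needed (C), (E) and (F), now all done → (D).
Next only (B) has its prerequisites met → (B).

(A), (E), (F), (G), (C), (D), (B)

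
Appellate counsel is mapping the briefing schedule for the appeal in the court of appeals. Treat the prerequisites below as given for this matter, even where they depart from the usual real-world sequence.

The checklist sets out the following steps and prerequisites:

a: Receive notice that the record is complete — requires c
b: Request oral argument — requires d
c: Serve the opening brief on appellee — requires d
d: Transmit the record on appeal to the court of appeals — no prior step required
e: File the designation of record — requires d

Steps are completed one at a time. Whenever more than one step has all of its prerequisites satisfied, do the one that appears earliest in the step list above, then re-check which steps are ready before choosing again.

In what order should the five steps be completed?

d b c a e

d is the only step with nothing outstanding, so it goes first.
b, c and e are all available; b is listed earlier → b.
Now c and e have their prerequisites met. c is listed earlier, so c next.
a now also ready, so the ready set is {a, e}; a is listed earlier → a.
That leaves e as the only ready step → e.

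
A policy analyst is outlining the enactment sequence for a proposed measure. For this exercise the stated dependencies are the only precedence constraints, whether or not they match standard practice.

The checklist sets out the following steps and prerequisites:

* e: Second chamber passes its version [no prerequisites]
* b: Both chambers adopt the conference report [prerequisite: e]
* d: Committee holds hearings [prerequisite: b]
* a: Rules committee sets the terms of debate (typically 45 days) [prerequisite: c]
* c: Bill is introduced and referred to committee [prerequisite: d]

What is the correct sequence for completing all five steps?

e → b → d → c → a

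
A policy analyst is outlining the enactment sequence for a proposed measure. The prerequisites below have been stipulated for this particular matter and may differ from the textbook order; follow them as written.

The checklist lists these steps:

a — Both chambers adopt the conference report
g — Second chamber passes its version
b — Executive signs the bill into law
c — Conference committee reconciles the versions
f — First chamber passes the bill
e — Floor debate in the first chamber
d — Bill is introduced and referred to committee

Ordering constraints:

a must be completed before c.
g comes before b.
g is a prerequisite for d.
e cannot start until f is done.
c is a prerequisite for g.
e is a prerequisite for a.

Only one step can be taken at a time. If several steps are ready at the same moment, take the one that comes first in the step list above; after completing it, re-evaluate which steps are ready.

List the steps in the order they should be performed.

f → e → a → c → g → b → d

f is the only step with nothing outstanding, so it goes first.
e needed f, now all done → e.
That leaves a as the only ready step → a.
c is the only step now ready → c.
g needed c, now all done → g.
b and d are both available; b is listed earlier → b.
d is the only step now ready → d.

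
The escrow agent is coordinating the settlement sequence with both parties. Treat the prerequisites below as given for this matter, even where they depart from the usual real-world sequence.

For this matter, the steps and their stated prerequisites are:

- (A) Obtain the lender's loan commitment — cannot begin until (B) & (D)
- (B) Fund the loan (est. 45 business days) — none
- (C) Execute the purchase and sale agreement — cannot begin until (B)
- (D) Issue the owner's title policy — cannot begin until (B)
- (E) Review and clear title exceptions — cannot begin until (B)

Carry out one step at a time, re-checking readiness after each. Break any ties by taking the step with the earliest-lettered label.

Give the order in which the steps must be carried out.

(B), (C), (D), (A), (E)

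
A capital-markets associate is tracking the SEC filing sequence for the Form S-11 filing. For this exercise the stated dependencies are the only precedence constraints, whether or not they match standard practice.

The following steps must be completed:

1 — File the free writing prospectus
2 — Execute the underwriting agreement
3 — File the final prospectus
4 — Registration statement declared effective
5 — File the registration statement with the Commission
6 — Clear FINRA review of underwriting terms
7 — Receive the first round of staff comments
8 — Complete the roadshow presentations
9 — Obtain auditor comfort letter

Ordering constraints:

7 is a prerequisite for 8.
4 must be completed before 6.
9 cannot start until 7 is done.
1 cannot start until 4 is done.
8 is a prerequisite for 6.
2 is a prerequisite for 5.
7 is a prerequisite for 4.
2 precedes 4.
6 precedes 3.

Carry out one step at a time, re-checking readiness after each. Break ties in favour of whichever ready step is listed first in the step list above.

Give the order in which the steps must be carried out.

2 and 7 have no prerequisites; 2 is listed earlier, so 2 is first.
5 and 7 are both available; 5 is listed earlier → 5.
That leaves 7 as the only ready step → 7.
4, 8 and 9 are all available; 4 is listed earlier → 4.
1 now also ready, so the ready set is {1, 8, 9}; 1 is listed earlier → 1.
8 and 9 are both available; 8 is listed earlier → 8.
Ready: 6 and 9. 6 is listed earlier → 6.
3 now also ready, so the ready set is {3, 9}; 3 is listed earlier → 3.
9 is the only step now ready → 9.

2 5 7 4 1 8 6 3 9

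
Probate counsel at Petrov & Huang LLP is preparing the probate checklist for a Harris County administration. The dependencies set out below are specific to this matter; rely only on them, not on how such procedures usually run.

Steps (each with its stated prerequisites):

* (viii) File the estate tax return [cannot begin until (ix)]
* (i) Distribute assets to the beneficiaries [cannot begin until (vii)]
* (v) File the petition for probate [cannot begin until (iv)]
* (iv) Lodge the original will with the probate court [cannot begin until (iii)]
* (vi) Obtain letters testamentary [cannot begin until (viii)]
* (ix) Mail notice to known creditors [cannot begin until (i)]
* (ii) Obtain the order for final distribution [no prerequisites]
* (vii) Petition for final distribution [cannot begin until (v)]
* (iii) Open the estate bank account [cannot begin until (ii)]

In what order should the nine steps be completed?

(ii) is the only step with nothing outstanding, so it goes first.
(iii) needed (ii), now all done → (iii).
(iv) needed (iii), now all done → (iv).
(v) needed (iv), now all done → (v).
That leaves (vii) as the only ready step → (vii).
Next only (i) has its prerequisites met → (i).
(ix) needed (i), now all done → (ix).
Next only (viii) has its prerequisites met → (viii).
Next only (vi) has its prerequisites met → (vi).

(ii) → (iii) → (iv) → (v) → (vii) → (i) → (ix) → (viii) → (vi)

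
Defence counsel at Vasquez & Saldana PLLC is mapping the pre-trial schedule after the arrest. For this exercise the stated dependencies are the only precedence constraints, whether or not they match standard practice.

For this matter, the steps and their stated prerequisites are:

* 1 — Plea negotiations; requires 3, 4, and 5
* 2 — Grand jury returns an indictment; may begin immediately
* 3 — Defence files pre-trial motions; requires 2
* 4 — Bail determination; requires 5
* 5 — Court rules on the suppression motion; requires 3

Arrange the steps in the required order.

Only 2 has no prerequisites, so it is first.
3 is the only step now ready → 3.
5 needed 3, now all done → 5.
4 needed 5, now all done → 4.
1 needed 3, 4 and 5, now all done → 1.

2, 3, 5, 4, 1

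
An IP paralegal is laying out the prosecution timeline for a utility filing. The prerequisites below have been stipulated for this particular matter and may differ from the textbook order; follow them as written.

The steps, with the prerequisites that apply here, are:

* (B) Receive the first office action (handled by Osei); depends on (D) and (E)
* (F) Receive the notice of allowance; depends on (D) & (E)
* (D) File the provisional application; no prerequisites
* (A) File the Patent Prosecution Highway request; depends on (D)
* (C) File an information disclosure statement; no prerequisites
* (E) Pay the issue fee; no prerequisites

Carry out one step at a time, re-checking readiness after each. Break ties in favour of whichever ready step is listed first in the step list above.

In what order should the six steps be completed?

(D), (A), (C), (E), (B), (F)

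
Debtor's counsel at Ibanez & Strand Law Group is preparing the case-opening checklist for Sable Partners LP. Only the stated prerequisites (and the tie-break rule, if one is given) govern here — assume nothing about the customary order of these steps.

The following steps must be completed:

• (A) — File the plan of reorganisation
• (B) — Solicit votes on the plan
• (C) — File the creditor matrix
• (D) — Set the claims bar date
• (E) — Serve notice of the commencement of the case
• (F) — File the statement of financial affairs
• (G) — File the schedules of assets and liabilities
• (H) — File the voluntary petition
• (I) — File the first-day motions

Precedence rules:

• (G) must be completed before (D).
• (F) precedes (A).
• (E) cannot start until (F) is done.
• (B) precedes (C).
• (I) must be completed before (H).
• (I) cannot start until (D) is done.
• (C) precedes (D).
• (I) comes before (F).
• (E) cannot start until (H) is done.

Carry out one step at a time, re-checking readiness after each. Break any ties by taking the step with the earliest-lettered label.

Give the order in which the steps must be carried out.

(B) and (G) have no prerequisites; (B) has the earlier label, so (B) is first.
Ready: (C) and (G). (C) has the earlier label → (C).
That leaves (G) as the only ready step → (G).
(D) is the only step now ready → (D).
Next only (I) has its prerequisites met → (I).
Ready: (F) and (H). (F) has the earlier label → (F).
(A) now also ready, so the ready set is {(A), (H)}; (A) has the earlier label → (A).
That leaves (H) as the only ready step → (H).
(E) needed (F) and (H), now all done → (E).

(B), (C), (G), (D), (I), (F), (A), (H), (E)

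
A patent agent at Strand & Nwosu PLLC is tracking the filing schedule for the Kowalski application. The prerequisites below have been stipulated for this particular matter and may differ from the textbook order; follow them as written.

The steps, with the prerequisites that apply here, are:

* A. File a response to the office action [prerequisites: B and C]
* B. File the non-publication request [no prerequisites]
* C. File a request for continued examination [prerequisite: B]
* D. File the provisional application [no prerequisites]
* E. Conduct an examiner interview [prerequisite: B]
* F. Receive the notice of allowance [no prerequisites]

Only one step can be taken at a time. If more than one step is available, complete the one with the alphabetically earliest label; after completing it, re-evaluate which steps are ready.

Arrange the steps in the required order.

B, D and F have no prerequisites; B has the earlier label, so B is first.
C, D, E and F are all available; C has the earlier label → C.
A now also ready, so the ready set is {A, D, E, F}; A has the earlier label → A.
D, E and F are all available; D has the earlier label → D.
E and F are both available; E has the earlier label → E.
F is the only step now ready → F.

B C A D E F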